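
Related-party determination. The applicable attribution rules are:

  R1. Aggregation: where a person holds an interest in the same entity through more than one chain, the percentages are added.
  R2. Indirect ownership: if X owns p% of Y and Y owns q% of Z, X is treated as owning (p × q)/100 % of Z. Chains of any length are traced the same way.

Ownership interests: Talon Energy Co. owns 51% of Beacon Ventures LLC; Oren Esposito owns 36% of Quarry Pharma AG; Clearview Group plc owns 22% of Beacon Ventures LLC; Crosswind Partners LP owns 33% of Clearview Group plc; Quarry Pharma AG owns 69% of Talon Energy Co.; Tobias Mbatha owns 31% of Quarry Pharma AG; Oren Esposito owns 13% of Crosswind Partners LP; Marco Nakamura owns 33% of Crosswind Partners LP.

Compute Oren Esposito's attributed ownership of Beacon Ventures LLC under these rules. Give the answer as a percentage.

13.6122%

Chain via Quarry Pharma AG → Talon Energy Co. (R2): 36% × 69% × 51% = 12.6684% of Beacon Ventures LLC.
Chain via Crosswind Partners LP → Clearview Group plc (R2): 13% × 33% × 22% = 0.9438% of Beacon Ventures LLC.
Aggregating (R1): 12.6684% + 0.9438% = 13.6122%.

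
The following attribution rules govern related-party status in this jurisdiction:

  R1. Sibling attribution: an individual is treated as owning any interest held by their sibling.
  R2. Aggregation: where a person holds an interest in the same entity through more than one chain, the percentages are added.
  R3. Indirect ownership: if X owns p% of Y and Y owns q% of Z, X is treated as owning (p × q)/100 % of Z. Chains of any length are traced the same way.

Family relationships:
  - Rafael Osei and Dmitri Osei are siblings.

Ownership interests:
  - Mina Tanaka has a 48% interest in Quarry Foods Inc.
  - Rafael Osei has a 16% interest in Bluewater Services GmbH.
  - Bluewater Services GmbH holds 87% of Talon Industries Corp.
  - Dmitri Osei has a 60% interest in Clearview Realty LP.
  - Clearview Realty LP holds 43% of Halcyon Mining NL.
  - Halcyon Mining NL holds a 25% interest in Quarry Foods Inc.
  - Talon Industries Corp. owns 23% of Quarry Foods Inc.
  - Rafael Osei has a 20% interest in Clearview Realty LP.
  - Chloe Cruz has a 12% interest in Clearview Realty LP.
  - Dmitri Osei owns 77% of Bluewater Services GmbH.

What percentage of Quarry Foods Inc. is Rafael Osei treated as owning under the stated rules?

27.2093%

By sibling attribution (R1), Rafael Osei is treated as also owning Dmitri Osei's interest in Clearview Realty LP, giving 20% + 60% = 80%.
By sibling attribution (R1), Rafael Osei is treated as also owning Dmitri Osei's interest in Bluewater Services GmbH, giving 16% + 77% = 93%.
Chain via Clearview Realty LP → Halcyon Mining NL (R3): 80% × 43% × 25% = 8.6% of Quarry Foods Inc.
Chain via Bluewater Services GmbH → Talon Industries Corp. (R3): 93% × 87% × 23% = 18.6093% of Quarry Foods Inc.
Aggregating (R2): 8.6% + 18.6093% = 27.2093%.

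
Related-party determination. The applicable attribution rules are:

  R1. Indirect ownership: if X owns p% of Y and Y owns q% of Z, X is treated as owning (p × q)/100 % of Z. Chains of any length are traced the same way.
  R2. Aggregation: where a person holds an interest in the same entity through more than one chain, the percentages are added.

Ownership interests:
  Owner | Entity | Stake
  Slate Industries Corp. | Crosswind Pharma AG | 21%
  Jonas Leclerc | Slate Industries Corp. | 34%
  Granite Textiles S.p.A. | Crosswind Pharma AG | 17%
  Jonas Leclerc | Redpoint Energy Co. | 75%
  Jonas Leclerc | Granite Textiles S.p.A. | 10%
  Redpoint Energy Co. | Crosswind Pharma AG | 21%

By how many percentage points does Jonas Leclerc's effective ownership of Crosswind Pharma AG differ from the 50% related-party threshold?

25.41

Chain via Redpoint Energy Co. (R1): 75% × 21% = 15.75% of Crosswind Pharma AG.
Chain via Granite Textiles S.p.A. (R1): 10% × 17% = 1.7% of Crosswind Pharma AG.
Chain via Slate Industries Corp. (R1): 34% × 21% = 7.14% of Crosswind Pharma AG.
Aggregating (R2): 15.75% + 1.7% + 7.14% = 24.59%.
24.59% falls short of the 50% threshold by 25.41 percentage points.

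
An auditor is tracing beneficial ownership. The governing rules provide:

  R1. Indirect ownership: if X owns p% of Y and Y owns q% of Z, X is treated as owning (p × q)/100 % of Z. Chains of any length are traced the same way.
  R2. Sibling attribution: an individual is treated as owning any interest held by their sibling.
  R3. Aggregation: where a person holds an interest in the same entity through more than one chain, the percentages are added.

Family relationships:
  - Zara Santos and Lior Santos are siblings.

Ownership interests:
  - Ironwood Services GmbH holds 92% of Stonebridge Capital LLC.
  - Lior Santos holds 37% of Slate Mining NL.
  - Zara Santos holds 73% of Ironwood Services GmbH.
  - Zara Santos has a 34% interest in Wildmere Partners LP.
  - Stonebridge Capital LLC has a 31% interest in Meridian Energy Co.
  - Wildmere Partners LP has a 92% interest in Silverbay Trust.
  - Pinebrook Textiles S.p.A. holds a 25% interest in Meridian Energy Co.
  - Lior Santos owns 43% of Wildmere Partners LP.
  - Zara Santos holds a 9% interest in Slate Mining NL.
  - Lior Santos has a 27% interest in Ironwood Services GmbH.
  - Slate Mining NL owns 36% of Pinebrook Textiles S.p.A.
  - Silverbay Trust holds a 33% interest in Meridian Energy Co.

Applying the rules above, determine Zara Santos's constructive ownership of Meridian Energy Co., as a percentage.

56.0372%

By sibling attribution (R2), Zara Santos is treated as also owning Lior Santos's interest in Slate Mining NL, giving 9% + 37% = 46%.
By sibling attribution (R2), Zara Santos is treated as also owning Lior Santos's interest in Ironwood Services GmbH, giving 73% + 27% = 100%.
By sibling attribution (R2), Zara Santos is treated as also owning Lior Santos's interest in Wildmere Partners LP, giving 34% + 43% = 77%.
Chain via Slate Mining NL → Pinebrook Textiles S.p.A. (R1): 46% × 36% × 25% = 4.14% of Meridian Energy Co.
Chain via Ironwood Services GmbH → Stonebridge Capital LLC (R1): 100% × 92% × 31% = 28.52% of Meridian Energy Co.
Chain via Wildmere Partners LP → Silverbay Trust (R1): 77% × 92% × 33% = 23.3772% of Meridian Energy Co.
Aggregating (R3): 4.14% + 28.52% + 23.3772% = 56.0372%.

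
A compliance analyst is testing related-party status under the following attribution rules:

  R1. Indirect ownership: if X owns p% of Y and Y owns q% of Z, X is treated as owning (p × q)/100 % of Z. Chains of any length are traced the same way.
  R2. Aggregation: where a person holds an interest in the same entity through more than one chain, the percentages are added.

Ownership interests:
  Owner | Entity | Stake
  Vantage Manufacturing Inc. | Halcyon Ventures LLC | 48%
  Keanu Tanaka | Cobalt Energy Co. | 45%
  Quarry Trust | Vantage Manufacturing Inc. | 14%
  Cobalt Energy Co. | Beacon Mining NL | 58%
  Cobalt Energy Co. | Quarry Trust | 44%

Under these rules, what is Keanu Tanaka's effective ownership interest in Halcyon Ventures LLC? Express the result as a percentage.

1.33056%

Chain via Cobalt Energy Co. → Quarry Trust → Vantage Manufacturing Inc. (R1): 45% × 44% × 14% × 48% = 1.33056% of Halcyon Ventures LLC.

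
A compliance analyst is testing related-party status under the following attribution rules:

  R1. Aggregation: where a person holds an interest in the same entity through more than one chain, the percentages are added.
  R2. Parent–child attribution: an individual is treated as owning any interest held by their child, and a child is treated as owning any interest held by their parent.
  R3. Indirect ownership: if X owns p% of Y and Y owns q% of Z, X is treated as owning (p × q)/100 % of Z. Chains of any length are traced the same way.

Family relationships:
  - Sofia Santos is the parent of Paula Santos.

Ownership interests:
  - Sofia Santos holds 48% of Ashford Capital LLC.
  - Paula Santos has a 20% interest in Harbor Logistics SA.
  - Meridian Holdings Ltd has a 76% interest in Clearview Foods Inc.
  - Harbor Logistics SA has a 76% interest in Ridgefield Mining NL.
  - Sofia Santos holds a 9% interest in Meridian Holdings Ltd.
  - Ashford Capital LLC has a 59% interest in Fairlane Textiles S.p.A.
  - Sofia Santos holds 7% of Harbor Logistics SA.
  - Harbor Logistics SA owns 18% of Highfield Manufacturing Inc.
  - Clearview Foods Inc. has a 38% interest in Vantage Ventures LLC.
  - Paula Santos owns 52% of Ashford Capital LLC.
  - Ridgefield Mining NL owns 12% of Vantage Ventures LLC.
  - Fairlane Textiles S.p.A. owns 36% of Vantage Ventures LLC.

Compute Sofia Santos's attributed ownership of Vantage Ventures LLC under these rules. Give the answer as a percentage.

By parent–child attribution (R2), Sofia Santos is treated as also owning Paula Santos's interest in Ashford Capital LLC, giving 48% + 52% = 100%.
By parent–child attribution (R2), Sofia Santos is treated as also owning Paula Santos's interest in Harbor Logistics SA, giving 7% + 20% = 27%.
Chain via Ashford Capital LLC → Fairlane Textiles S.p.A. (R3): 100% × 59% × 36% = 21.24% of Vantage Ventures LLC.
Chain via Meridian Holdings Ltd → Clearview Foods Inc. (R3): 9% × 76% × 38% = 2.5992% of Vantage Ventures LLC.
Chain via Harbor Logistics SA → Ridgefield Mining NL (R3): 27% × 76% × 12% = 2.4624% of Vantage Ventures LLC.
Aggregating (R1): 21.24% + 2.5992% + 2.4624% = 26.3016%.

26.3016%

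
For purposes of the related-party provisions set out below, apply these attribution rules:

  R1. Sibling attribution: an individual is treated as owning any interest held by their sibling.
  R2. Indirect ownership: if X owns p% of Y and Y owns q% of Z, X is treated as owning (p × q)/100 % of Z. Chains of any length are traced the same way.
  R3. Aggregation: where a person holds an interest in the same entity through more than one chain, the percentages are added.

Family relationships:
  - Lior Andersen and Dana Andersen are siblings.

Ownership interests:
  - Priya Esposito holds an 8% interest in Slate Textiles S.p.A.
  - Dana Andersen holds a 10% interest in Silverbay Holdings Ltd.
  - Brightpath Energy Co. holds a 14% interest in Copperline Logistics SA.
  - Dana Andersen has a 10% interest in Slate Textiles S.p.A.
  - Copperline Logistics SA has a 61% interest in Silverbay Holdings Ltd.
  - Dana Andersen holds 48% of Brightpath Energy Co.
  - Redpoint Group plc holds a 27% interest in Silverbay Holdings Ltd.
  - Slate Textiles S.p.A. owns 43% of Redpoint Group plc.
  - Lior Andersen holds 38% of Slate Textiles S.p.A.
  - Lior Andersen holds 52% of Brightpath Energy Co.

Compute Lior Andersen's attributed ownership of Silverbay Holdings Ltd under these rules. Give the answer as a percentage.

By sibling attribution (R1), Lior Andersen is treated as also owning Dana Andersen's interest in Slate Textiles S.p.A, giving 38% + 10% = 48%.
By sibling attribution (R1), Lior Andersen is treated as also owning Dana Andersen's interest in Brightpath Energy Co, giving 52% + 48% = 100%.
By sibling attribution (R1), Lior Andersen is treated as owning Dana Andersen's 10% interest in Silverbay Holdings Ltd.
Chain via Slate Textiles S.p.A. → Redpoint Group plc (R2): 48% × 43% × 27% = 5.5728% of Silverbay Holdings Ltd.
Chain via Brightpath Energy Co. → Copperline Logistics SA (R2): 100% × 14% × 61% = 8.54% of Silverbay Holdings Ltd.
Direct interest in Silverbay Holdings Ltd: 10%.
Aggregating (R3): 5.5728% + 8.54% + 10% = 24.1128%.

24.1128%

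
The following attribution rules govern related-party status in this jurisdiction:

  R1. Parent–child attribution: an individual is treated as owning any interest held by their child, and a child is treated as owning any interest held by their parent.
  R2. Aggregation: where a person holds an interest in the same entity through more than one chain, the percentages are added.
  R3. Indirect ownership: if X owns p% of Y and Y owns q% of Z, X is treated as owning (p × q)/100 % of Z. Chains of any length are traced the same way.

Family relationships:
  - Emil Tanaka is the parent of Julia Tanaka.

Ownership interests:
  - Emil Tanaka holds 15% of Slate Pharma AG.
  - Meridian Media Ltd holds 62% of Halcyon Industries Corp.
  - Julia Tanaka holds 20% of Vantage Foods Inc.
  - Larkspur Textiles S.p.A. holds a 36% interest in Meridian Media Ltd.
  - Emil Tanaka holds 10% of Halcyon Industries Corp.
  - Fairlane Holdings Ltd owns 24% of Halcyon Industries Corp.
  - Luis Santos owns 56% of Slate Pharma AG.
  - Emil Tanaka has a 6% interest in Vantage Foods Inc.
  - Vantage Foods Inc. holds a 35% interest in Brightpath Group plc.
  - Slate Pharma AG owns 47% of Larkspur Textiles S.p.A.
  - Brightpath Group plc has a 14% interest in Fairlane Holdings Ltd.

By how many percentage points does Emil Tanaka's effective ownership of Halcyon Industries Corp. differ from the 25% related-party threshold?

By parent–child attribution (R1), Emil Tanaka is treated as also owning Julia Tanaka's interest in Vantage Foods Inc, giving 6% + 20% = 26%.
Chain via Slate Pharma AG → Larkspur Textiles S.p.A. → Meridian Media Ltd (R3): 15% × 47% × 36% × 62% = 1.57356% of Halcyon Industries Corp.
Chain via Vantage Foods Inc. → Brightpath Group plc → Fairlane Holdings Ltd (R3): 26% × 35% × 14% × 24% = 0.30576% of Halcyon Industries Corp.
Direct interest in Halcyon Industries Corp: 10%.
Aggregating (R2): 1.57356% + 0.30576% + 10% = 11.87932%.
11.87932% falls short of the 25% threshold by 13.12068 percentage points.

13.12068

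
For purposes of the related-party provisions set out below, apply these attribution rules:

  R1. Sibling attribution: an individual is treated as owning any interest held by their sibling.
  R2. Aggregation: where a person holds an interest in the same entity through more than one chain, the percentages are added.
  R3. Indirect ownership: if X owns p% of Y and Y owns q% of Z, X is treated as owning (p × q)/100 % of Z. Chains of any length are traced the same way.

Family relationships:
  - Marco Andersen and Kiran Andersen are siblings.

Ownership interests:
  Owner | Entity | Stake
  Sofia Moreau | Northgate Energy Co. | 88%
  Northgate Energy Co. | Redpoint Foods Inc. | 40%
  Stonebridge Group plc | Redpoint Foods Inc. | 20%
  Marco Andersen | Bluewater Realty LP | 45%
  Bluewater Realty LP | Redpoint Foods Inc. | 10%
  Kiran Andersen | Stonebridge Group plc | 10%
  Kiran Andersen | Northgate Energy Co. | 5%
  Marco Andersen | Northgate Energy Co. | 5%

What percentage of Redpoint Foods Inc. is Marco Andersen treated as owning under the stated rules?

By sibling attribution (R1), Marco Andersen is treated as also owning Kiran Andersen's interest in Northgate Energy Co, giving 5% + 5% = 10%.
By sibling attribution (R1), Marco Andersen is treated as owning Kiran Andersen's 10% interest in Stonebridge Group plc.
Chain via Bluewater Realty LP (R3): 45% × 10% = 4.5% of Redpoint Foods Inc.
Chain via Northgate Energy Co. (R3): 10% × 40% = 4% of Redpoint Foods Inc.
Chain via Stonebridge Group plc (R3): 10% × 20% = 2% of Redpoint Foods Inc.
Aggregating (R2): 4.5% + 4% + 2% = 10.5%.

10.5%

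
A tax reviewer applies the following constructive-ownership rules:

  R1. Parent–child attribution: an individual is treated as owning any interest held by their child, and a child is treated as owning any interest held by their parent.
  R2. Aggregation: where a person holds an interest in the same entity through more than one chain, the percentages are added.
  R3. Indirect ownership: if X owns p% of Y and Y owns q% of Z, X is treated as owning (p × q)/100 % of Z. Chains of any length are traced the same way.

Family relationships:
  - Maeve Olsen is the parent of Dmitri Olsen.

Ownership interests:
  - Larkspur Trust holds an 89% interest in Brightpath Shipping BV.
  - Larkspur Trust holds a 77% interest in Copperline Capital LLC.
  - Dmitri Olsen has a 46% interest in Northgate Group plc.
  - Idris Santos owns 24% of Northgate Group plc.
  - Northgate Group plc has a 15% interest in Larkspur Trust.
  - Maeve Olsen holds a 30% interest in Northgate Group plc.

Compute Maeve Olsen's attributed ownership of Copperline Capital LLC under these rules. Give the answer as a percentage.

By parent–child attribution (R1), Maeve Olsen is treated as also owning Dmitri Olsen's interest in Northgate Group plc, giving 30% + 46% = 76%.
Chain via Northgate Group plc → Larkspur Trust (R3): 76% × 15% × 77% = 8.778% of Copperline Capital LLC.

8.778%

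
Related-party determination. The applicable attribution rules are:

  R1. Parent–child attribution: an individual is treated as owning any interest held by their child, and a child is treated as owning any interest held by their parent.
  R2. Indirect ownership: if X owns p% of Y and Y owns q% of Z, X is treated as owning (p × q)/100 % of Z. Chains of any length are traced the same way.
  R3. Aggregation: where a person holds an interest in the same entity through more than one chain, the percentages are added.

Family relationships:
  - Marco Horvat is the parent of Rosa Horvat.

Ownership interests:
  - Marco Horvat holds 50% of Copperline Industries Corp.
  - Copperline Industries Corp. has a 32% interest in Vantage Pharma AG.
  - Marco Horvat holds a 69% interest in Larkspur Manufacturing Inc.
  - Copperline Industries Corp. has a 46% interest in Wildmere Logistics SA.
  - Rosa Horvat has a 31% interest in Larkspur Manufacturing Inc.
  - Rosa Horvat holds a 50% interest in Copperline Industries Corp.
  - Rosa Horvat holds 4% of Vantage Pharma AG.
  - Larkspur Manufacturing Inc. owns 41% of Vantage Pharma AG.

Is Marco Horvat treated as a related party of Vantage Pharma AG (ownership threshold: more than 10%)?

By parent–child attribution (R1), Marco Horvat is treated as also owning Rosa Horvat's interest in Larkspur Manufacturing Inc, giving 69% + 31% = 100%.
By parent–child attribution (R1), Marco Horvat is treated as also owning Rosa Horvat's interest in Copperline Industries Corp, giving 50% + 50% = 100%.
By parent–child attribution (R1), Marco Horvat is treated as owning Rosa Horvat's 4% interest in Vantage Pharma AG.
Chain via Larkspur Manufacturing Inc. (R2): 100% × 41% = 41% of Vantage Pharma AG.
Chain via Copperline Industries Corp. (R2): 100% × 32% = 32% of Vantage Pharma AG.
Direct interest in Vantage Pharma AG: 4%.
Aggregating (R3): 41% + 32% + 4% = 77%.
77% exceeds the 10% threshold, so Marco is a related party to Vantage Pharma AG.

Yes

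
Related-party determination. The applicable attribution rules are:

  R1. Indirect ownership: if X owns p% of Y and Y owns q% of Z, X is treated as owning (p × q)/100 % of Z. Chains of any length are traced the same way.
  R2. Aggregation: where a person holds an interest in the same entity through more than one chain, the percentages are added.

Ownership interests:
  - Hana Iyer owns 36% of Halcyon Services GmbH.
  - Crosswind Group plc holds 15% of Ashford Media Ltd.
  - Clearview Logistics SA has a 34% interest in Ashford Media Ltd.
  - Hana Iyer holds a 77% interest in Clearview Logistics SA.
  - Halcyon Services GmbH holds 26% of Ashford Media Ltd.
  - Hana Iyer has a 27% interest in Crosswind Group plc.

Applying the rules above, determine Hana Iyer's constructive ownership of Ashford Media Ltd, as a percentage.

Chain via Crosswind Group plc (R1): 27% × 15% = 4.05% of Ashford Media Ltd.
Chain via Clearview Logistics SA (R1): 77% × 34% = 26.18% of Ashford Media Ltd.
Chain via Halcyon Services GmbH (R1): 36% × 26% = 9.36% of Ashford Media Ltd.
Aggregating (R2): 4.05% + 26.18% + 9.36% = 39.59%.

39.59%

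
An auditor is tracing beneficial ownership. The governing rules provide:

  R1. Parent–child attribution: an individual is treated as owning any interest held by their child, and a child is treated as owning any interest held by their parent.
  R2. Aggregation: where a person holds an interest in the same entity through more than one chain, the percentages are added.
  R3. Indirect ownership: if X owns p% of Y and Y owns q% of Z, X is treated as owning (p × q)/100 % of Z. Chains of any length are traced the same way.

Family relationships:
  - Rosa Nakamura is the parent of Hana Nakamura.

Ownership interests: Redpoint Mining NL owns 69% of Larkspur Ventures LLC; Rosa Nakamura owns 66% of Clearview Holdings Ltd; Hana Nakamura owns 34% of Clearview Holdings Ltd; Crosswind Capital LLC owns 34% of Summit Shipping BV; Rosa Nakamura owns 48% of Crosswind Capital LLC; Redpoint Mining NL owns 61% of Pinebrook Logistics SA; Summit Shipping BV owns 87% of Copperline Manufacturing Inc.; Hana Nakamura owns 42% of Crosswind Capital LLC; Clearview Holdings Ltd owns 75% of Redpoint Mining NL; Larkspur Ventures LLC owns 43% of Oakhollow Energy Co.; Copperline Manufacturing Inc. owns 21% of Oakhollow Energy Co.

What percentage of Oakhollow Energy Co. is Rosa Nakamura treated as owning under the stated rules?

27.84312%

By parent–child attribution (R1), Rosa Nakamura is treated as also owning Hana Nakamura's interest in Crosswind Capital LLC, giving 48% + 42% = 90%.
By parent–child attribution (R1), Rosa Nakamura is treated as also owning Hana Nakamura's interest in Clearview Holdings Ltd, giving 66% + 34% = 100%.
Chain via Crosswind Capital LLC → Summit Shipping BV → Copperline Manufacturing Inc. (R3): 90% × 34% × 87% × 21% = 5.59062% of Oakhollow Energy Co.
Chain via Clearview Holdings Ltd → Redpoint Mining NL → Larkspur Ventures LLC (R3): 100% × 75% × 69% × 43% = 22.2525% of Oakhollow Energy Co.
Aggregating (R2): 5.59062% + 22.2525% = 27.84312%.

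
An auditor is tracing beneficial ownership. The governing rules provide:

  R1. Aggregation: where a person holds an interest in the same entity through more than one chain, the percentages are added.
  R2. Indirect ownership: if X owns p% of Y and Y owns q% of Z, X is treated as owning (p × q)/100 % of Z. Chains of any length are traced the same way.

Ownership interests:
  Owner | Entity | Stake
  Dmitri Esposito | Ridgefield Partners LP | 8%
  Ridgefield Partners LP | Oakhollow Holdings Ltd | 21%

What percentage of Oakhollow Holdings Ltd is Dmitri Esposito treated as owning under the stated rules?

Chain via Ridgefield Partners LP (R2): 8% × 21% = 1.68% of Oakhollow Holdings Ltd.

1.68%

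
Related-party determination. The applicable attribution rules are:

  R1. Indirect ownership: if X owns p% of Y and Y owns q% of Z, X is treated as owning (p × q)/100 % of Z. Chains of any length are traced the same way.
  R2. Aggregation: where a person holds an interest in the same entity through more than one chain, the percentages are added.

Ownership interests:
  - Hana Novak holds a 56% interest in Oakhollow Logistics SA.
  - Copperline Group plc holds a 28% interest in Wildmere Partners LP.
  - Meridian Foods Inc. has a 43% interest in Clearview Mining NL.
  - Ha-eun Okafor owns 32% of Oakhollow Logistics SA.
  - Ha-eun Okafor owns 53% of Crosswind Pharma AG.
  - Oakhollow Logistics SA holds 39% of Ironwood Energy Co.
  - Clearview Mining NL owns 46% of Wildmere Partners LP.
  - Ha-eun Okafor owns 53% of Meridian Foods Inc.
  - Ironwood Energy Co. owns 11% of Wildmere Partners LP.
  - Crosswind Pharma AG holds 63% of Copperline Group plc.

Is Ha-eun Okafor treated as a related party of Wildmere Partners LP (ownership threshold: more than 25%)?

Chain via Meridian Foods Inc. → Clearview Mining NL (R1): 53% × 43% × 46% = 10.4834% of Wildmere Partners LP.
Chain via Oakhollow Logistics SA → Ironwood Energy Co. (R1): 32% × 39% × 11% = 1.3728% of Wildmere Partners LP.
Chain via Crosswind Pharma AG → Copperline Group plc (R1): 53% × 63% × 28% = 9.3492% of Wildmere Partners LP.
Aggregating (R2): 10.4834% + 1.3728% + 9.3492% = 21.2054%.
21.2054% does not exceed the 25% threshold, so Ha-eun is not a related party to Wildmere Partners LP.

No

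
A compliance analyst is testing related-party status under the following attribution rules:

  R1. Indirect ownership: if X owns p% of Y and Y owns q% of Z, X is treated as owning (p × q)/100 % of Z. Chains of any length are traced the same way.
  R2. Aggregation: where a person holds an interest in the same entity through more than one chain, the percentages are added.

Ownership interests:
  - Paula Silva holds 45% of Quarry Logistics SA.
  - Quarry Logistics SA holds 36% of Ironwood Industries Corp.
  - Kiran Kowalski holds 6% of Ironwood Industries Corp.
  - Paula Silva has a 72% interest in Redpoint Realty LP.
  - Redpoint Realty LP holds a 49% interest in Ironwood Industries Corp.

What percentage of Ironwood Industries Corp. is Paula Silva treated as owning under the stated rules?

51.48%

Chain via Quarry Logistics SA (R1): 45% × 36% = 16.2% of Ironwood Industries Corp.
Chain via Redpoint Realty LP (R1): 72% × 49% = 35.28% of Ironwood Industries Corp.
Aggregating (R2): 16.2% + 35.28% = 51.48%.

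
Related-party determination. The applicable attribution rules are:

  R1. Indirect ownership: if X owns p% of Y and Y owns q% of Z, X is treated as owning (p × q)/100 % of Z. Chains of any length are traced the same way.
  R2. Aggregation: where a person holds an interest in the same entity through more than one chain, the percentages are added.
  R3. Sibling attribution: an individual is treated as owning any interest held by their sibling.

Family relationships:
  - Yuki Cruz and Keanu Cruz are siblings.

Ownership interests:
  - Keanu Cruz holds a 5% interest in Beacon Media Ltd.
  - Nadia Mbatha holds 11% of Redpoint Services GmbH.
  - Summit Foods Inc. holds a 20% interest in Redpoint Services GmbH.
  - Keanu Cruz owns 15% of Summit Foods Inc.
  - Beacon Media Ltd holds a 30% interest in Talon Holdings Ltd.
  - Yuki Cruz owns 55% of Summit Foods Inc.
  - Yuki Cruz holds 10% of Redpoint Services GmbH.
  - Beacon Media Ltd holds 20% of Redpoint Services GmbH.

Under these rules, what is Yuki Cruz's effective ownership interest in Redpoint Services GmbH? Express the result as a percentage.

By sibling attribution (R3), Yuki Cruz is treated as also owning Keanu Cruz's interest in Summit Foods Inc, giving 55% + 15% = 70%.
By sibling attribution (R3), Yuki Cruz is treated as owning Keanu Cruz's 5% interest in Beacon Media Ltd.
Chain via Summit Foods Inc. (R1): 70% × 20% = 14% of Redpoint Services GmbH.
Direct interest in Redpoint Services GmbH: 10%.
Chain via Beacon Media Ltd (R1): 5% × 20% = 1% of Redpoint Services GmbH.
Aggregating (R2): 14% + 10% + 1% = 25%.

25%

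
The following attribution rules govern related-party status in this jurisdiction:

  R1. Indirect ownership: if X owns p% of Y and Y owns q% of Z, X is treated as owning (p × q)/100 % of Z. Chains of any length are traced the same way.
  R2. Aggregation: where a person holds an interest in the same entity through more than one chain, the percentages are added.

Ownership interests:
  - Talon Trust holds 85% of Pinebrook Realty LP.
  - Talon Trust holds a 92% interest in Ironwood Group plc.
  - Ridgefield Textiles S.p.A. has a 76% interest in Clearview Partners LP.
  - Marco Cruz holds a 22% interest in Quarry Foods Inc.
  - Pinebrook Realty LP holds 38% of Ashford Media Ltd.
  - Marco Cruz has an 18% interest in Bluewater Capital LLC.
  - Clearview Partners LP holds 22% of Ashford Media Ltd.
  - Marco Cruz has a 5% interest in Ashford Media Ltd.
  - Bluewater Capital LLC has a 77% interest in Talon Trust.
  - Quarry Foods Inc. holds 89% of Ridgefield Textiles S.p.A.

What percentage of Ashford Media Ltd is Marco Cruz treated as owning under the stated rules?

12.750556%

Chain via Bluewater Capital LLC → Talon Trust → Pinebrook Realty LP (R1): 18% × 77% × 85% × 38% = 4.47678% of Ashford Media Ltd.
Chain via Quarry Foods Inc. → Ridgefield Textiles S.p.A. → Clearview Partners LP (R1): 22% × 89% × 76% × 22% = 3.273776% of Ashford Media Ltd.
Direct interest in Ashford Media Ltd: 5%.
Aggregating (R2): 4.47678% + 3.273776% + 5% = 12.750556%.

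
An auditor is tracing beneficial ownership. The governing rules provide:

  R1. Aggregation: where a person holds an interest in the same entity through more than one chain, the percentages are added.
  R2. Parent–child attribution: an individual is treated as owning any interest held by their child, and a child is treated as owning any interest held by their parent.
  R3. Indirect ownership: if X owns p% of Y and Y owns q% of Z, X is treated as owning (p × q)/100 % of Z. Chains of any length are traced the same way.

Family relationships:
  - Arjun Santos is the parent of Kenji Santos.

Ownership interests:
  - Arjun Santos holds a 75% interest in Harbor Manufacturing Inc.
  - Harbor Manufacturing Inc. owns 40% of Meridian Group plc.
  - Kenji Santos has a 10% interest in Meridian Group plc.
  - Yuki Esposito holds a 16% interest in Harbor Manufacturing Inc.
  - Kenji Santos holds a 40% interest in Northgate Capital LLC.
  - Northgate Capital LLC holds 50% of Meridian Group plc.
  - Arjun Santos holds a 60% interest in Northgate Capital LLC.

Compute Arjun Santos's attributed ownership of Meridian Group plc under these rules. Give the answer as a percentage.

By parent–child attribution (R2), Arjun Santos is treated as also owning Kenji Santos's interest in Northgate Capital LLC, giving 60% + 40% = 100%.
By parent–child attribution (R2), Arjun Santos is treated as owning Kenji Santos's 10% interest in Meridian Group plc.
Chain via Harbor Manufacturing Inc. (R3): 75% × 40% = 30% of Meridian Group plc.
Chain via Northgate Capital LLC (R3): 100% × 50% = 50% of Meridian Group plc.
Direct interest in Meridian Group plc: 10%.
Aggregating (R1): 30% + 50% + 10% = 90%.

90%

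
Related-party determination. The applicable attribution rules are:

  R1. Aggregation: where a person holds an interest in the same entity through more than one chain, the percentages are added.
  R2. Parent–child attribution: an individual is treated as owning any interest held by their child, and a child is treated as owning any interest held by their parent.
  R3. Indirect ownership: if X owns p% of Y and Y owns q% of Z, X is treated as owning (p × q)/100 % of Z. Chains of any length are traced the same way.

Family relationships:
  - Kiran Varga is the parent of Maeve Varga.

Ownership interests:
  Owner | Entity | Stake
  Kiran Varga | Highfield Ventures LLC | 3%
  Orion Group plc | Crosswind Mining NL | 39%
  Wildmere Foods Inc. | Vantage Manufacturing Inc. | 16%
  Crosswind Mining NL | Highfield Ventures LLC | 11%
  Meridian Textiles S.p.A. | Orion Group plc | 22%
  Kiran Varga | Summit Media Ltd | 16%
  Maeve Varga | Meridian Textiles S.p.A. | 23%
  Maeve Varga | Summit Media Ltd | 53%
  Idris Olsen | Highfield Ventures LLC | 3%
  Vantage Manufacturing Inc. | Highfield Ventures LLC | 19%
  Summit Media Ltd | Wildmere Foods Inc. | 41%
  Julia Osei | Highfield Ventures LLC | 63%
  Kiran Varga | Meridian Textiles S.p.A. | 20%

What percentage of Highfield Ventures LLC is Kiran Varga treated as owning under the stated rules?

By parent–child attribution (R2), Kiran Varga is treated as also owning Maeve Varga's interest in Summit Media Ltd, giving 16% + 53% = 69%.
By parent–child attribution (R2), Kiran Varga is treated as also owning Maeve Varga's interest in Meridian Textiles S.p.A, giving 20% + 23% = 43%.
Chain via Summit Media Ltd → Wildmere Foods Inc. → Vantage Manufacturing Inc. (R3): 69% × 41% × 16% × 19% = 0.860016% of Highfield Ventures LLC.
Chain via Meridian Textiles S.p.A. → Orion Group plc → Crosswind Mining NL (R3): 43% × 22% × 39% × 11% = 0.405834% of Highfield Ventures LLC.
Direct interest in Highfield Ventures LLC: 3%.
Aggregating (R1): 0.860016% + 0.405834% + 3% = 4.26585%.

4.26585%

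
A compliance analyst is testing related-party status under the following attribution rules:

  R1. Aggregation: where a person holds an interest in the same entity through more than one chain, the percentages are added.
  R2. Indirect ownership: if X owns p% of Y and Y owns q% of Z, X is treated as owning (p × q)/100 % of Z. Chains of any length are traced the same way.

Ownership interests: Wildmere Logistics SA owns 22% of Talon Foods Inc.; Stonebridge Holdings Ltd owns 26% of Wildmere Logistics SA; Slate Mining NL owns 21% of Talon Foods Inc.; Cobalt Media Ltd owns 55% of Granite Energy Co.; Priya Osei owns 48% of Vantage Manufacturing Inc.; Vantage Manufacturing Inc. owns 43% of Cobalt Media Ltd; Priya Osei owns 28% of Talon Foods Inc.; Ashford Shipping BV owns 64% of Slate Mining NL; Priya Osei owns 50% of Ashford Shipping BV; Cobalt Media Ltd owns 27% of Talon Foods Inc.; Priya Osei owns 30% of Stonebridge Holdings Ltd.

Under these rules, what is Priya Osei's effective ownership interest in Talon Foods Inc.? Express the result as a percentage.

Chain via Stonebridge Holdings Ltd → Wildmere Logistics SA (R2): 30% × 26% × 22% = 1.716% of Talon Foods Inc.
Chain via Vantage Manufacturing Inc. → Cobalt Media Ltd (R2): 48% × 43% × 27% = 5.5728% of Talon Foods Inc.
Chain via Ashford Shipping BV → Slate Mining NL (R2): 50% × 64% × 21% = 6.72% of Talon Foods Inc.
Direct interest in Talon Foods Inc: 28%.
Aggregating (R1): 1.716% + 5.5728% + 6.72% + 28% = 42.0088%.

42.0088%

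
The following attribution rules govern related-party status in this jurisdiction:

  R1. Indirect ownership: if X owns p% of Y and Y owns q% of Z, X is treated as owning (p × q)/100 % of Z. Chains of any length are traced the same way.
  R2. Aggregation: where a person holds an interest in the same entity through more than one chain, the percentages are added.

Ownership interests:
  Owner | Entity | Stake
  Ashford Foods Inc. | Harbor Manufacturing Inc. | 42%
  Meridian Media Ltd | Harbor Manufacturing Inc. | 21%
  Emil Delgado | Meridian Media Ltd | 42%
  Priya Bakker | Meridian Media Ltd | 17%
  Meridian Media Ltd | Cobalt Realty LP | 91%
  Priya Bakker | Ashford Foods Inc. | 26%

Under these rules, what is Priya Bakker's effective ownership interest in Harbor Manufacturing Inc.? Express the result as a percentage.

Chain via Meridian Media Ltd (R1): 17% × 21% = 3.57% of Harbor Manufacturing Inc.
Chain via Ashford Foods Inc. (R1): 26% × 42% = 10.92% of Harbor Manufacturing Inc.
Aggregating (R2): 3.57% + 10.92% = 14.49%.

14.49%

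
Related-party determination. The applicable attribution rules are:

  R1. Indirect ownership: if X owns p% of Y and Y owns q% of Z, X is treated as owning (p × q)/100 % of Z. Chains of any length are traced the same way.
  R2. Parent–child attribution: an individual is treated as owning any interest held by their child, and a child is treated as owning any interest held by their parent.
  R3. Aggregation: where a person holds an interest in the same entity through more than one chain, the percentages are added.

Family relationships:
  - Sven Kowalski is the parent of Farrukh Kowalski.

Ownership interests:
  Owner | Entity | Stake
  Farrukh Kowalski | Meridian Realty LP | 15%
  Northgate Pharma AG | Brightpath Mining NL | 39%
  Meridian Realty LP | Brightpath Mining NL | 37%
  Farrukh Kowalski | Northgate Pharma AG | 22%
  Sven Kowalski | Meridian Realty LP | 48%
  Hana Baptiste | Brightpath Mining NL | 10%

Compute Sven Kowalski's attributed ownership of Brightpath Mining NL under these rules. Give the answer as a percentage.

By parent–child attribution (R2), Sven Kowalski is treated as also owning Farrukh Kowalski's interest in Meridian Realty LP, giving 48% + 15% = 63%.
By parent–child attribution (R2), Sven Kowalski is treated as owning Farrukh Kowalski's 22% interest in Northgate Pharma AG.
Chain via Meridian Realty LP (R1): 63% × 37% = 23.31% of Brightpath Mining NL.
Chain via Northgate Pharma AG (R1): 22% × 39% = 8.58% of Brightpath Mining NL.
Aggregating (R3): 23.31% + 8.58% = 31.89%.

31.89%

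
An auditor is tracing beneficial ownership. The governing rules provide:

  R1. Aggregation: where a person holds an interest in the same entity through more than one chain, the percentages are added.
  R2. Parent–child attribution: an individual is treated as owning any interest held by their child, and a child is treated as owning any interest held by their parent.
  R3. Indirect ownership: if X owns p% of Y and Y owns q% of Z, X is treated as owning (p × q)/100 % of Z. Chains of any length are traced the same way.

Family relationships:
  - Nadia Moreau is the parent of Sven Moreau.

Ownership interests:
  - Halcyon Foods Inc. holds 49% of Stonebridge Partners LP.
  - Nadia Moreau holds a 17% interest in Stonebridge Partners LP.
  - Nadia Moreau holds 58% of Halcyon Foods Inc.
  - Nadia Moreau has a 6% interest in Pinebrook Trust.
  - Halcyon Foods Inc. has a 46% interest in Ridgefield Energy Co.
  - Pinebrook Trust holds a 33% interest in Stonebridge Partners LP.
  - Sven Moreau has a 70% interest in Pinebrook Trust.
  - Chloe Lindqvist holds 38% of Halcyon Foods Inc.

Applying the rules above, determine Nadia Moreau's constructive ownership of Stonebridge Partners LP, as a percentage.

70.5%

By parent–child attribution (R2), Nadia Moreau is treated as also owning Sven Moreau's interest in Pinebrook Trust, giving 6% + 70% = 76%.
Chain via Pinebrook Trust (R3): 76% × 33% = 25.08% of Stonebridge Partners LP.
Chain via Halcyon Foods Inc. (R3): 58% × 49% = 28.42% of Stonebridge Partners LP.
Direct interest in Stonebridge Partners LP: 17%.
Aggregating (R1): 25.08% + 28.42% + 17% = 70.5%.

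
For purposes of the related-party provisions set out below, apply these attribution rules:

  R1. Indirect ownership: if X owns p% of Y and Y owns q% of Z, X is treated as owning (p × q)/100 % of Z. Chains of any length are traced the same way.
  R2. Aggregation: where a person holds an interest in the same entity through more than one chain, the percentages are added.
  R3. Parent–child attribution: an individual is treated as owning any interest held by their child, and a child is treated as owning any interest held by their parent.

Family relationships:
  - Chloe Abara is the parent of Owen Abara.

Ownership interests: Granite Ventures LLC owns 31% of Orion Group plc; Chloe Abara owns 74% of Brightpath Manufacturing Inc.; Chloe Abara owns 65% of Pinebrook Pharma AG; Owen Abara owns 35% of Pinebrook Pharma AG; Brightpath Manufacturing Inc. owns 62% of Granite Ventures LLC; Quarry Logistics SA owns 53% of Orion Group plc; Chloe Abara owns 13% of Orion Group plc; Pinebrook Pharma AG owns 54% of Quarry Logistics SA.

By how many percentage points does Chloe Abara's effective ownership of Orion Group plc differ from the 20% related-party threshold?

35.8428

By parent–child attribution (R3), Chloe Abara is treated as also owning Owen Abara's interest in Pinebrook Pharma AG, giving 65% + 35% = 100%.
Chain via Pinebrook Pharma AG → Quarry Logistics SA (R1): 100% × 54% × 53% = 28.62% of Orion Group plc.
Chain via Brightpath Manufacturing Inc. → Granite Ventures LLC (R1): 74% × 62% × 31% = 14.2228% of Orion Group plc.
Direct interest in Orion Group plc: 13%.
Aggregating (R2): 28.62% + 14.2228% + 13% = 55.8428%.
55.8428% exceeds the 20% threshold by 35.8428 percentage points.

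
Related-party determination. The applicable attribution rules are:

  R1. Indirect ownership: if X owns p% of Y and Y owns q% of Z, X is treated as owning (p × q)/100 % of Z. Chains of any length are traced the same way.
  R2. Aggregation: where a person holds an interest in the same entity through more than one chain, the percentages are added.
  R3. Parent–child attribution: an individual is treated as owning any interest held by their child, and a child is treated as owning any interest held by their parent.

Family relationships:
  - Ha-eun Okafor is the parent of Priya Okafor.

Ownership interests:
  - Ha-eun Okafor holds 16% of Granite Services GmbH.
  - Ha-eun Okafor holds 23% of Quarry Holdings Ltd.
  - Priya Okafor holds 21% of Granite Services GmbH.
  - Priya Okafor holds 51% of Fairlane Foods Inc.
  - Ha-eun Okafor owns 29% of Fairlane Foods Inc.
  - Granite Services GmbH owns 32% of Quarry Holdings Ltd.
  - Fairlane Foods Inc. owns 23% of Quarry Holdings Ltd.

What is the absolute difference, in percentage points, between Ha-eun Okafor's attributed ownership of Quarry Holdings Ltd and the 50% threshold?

By parent–child attribution (R3), Ha-eun Okafor is treated as also owning Priya Okafor's interest in Fairlane Foods Inc, giving 29% + 51% = 80%.
By parent–child attribution (R3), Ha-eun Okafor is treated as also owning Priya Okafor's interest in Granite Services GmbH, giving 16% + 21% = 37%.
Chain via Fairlane Foods Inc. (R1): 80% × 23% = 18.4% of Quarry Holdings Ltd.
Chain via Granite Services GmbH (R1): 37% × 32% = 11.84% of Quarry Holdings Ltd.
Direct interest in Quarry Holdings Ltd: 23%.
Aggregating (R2): 18.4% + 11.84% + 23% = 53.24%.
53.24% exceeds the 50% threshold by 3.24 percentage points.

3.24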